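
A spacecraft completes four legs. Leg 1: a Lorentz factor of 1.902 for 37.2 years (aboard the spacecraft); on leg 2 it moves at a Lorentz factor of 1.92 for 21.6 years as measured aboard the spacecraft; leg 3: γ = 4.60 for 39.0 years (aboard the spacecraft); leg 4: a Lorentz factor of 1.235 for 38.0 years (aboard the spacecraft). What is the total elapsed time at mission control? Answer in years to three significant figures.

Leg 1: γ = 1.902; Δt_1 = 1.902 × 37.2 = 70.75 years.
Leg 2: γ = 1.92; Δt_2 = 1.920 × 21.6 = 41.47 years.
Leg 3: γ = 4.60; Δt_3 = 4.600 × 39.0 = 179.4 years.
Leg 4: γ = 1.235; Δt_4 = 1.235 × 38.0 = 46.93 years.
Total: 70.75 + 41.47 + 179.4 + 46.93 years.

Δt = 339 years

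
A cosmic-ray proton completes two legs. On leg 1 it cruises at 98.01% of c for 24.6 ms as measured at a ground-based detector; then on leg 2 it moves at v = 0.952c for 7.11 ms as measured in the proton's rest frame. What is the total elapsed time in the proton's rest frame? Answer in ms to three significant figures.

τ = 12.0 ms

Leg 1: β = 0.9801; γ = 1/√(1 − 0.9801²) = 1/√0.03940 = 5.038; τ_1 = 24.6/5.038 = 4.883 ms.
Leg 2: 7.11 ms is already measured in the proton's rest frame.
Total: 4.883 + 7.110 ms.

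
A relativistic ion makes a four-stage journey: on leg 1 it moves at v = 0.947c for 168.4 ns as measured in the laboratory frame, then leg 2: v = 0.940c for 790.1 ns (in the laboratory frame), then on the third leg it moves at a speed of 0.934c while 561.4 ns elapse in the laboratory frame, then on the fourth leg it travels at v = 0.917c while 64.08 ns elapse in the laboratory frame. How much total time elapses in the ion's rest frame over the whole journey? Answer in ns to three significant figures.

τ = 550 ns

Leg 1: γ = 1/√(1 − 0.947²) = 1/√0.1032 = 3.113; τ_1 = 168.4/3.113 = 54.10 ns.
Leg 2: γ = 1/√(1 − 0.940²) = 1/√0.1164 = 2.931; τ_2 = 790.1/2.931 = 269.6 ns.
Leg 3: γ = 1/√(1 − 0.934²) = 1/√0.1276 = 2.799; τ_3 = 561.4/2.799 = 200.6 ns.
Leg 4: γ = 1/√(1 − 0.917²) = 1/√0.1591 = 2.507; τ_4 = 64.08/2.507 = 25.56 ns.
Total: 54.10 + 269.6 + 200.6 + 25.56 ns.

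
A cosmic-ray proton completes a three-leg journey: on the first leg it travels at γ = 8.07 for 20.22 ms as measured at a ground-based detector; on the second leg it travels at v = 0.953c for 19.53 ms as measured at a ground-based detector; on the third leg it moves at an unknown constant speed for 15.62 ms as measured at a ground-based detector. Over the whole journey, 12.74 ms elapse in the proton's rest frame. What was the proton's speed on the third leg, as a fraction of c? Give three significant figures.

β = 0.961

Leg 1: γ = 8.07; τ_1 = 20.22/8.070 = 2.506 ms.
Leg 2: γ = 1/√(1 − 0.953²) = 1/√0.09179 = 3.301; τ_2 = 19.53/3.301 = 5.917 ms.
Leg 3: speed unknown; τ_3 = 15.62/γ_3.
Total proper time: 2.506 + 5.917 + τ_3 = 12.74, so τ_3 = 12.74 − 8.423 = 4.317 ms.
γ_3 = 15.62/4.317 = 3.618; β = √(1 − 1/γ²) = √0.9236.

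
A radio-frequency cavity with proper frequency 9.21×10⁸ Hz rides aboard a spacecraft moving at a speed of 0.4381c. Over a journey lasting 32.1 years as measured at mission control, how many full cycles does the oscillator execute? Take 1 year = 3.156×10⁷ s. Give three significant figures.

N = 8.39×10¹⁷

γ = 1/√(1 − 0.4381²) = 1/√0.8081 = 1.112
The oscillator's own cycle count is N = f × τ where τ is the proper time aboard the spacecraft. τ = Δt/γ = 32.1/1.112 = 28.86 years = 9.107×10⁸ s.
N = 9.21×10⁸ × 9.107×10⁸ = 8.387×10¹⁷.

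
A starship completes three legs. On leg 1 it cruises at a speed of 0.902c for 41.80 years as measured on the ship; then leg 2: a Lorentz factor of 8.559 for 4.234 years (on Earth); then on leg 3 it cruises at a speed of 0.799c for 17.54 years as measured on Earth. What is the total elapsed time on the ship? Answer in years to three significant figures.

τ = 52.8 years

Leg 1: 41.80 years is already measured on the ship.
Leg 2: γ = 8.559; τ_2 = 4.234/8.559 = 0.4947 years.
Leg 3: γ = 1/√(1 − 0.799²) = 1/√0.3616 = 1.663; τ_3 = 17.54/1.663 = 10.55 years.
Total: 41.80 + 0.4947 + 10.55 years.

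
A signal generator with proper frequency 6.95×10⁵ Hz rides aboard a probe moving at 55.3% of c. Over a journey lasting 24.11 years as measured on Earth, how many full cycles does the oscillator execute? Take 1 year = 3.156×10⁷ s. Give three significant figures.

β = 0.553; γ = 1/√(1 − 0.553²) = 1/√0.6942 = 1.200
The oscillator's own cycle count is N = f × τ where τ is the proper time aboard the probe. τ = Δt/γ = 24.11/1.200 = 20.09 years = 6.340×10⁸ s.
N = 6.95×10⁵ × 6.340×10⁸ = 4.406×10¹⁴.

N = 4.41×10¹⁴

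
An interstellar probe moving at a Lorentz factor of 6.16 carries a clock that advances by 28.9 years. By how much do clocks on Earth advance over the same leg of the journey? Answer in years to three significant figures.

γ = 6.16
The interval measured aboard the probe is the proper time (both events occur at the same place in that frame); the lab-frame interval is Δt = γτ = 6.160 × 28.9 years.

Δt = 178 years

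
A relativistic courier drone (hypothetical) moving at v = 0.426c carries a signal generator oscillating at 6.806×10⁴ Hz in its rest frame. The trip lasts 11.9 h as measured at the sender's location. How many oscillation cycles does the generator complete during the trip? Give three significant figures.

N = 2.64×10⁹

γ = 1/√(1 − 0.426²) = 1/√0.8185 = 1.105
The oscillator's own cycle count is N = f × τ where τ is the proper time aboard the drone. τ = Δt/γ = 11.9/1.105 = 10.77 h = 3.876×10⁴ s.
N = 6.806×10⁴ × 3.876×10⁴ = 2.638×10⁹.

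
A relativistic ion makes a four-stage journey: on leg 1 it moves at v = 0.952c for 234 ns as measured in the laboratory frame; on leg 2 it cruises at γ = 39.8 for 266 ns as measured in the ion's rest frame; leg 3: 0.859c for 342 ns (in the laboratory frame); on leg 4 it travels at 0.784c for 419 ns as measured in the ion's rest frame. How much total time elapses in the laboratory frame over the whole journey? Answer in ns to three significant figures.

Leg 1: 234 ns is already measured in the laboratory frame.
Leg 2: γ = 39.8; Δt_2 = 39.80 × 266 = 1.059×10⁴ ns.
Leg 3: 342 ns is already measured in the laboratory frame.
Leg 4: γ = 1/√(1 − 0.784²) = 1/√0.3853 = 1.611; Δt_4 = 1.611 × 419 = 675.0 ns.
Total: 234.0 + 1.059×10⁴ + 342.0 + 675.0 ns.

Δt = 1.18×10⁴ ns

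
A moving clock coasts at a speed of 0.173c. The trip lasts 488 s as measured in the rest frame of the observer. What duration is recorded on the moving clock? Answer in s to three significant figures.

γ = 1/√(1 − 0.173²) = 1/√0.9701 = 1.015
The interval measured in the rest frame of the observer is the dilated one; the clock on the moving clock measures the proper time τ = Δt/γ = 488/1.015 s.

τ = 481 s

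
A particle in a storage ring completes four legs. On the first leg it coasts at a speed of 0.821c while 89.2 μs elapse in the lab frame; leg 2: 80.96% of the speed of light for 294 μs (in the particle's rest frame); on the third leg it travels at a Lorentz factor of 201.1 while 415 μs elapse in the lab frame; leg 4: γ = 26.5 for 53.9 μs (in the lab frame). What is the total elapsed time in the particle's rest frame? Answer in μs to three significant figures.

Leg 1: γ = 1/√(1 − 0.821²) = 1/√0.3260 = 1.752; τ_1 = 89.2/1.752 = 50.93 μs.
Leg 2: 294 μs is already measured in the particle's rest frame.
Leg 3: γ = 201.1; τ_3 = 415/201.1 = 2.064 μs.
Leg 4: γ = 26.5; τ_4 = 53.9/26.50 = 2.034 μs.
Total: 50.93 + 294.0 + 2.064 + 2.034 μs.

τ = 349 μs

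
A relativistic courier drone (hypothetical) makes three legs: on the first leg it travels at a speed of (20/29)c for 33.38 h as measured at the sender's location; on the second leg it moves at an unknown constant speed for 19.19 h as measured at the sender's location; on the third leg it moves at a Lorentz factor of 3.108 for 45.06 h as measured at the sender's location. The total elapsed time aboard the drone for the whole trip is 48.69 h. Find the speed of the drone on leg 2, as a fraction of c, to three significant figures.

Leg 1: γ = 1/√(1 − (20/29)²) = 29/21 ≈ 1.381; τ_1 = 33.38/1.381 = 24.17 h.
Leg 2: speed unknown; τ_2 = 19.19/γ_2.
Leg 3: γ = 3.108; τ_3 = 45.06/3.108 = 14.50 h.
Total proper time: 24.17 + τ_2 + 14.50 = 48.69, so τ_2 = 48.69 − 38.67 = 10.02 h.
γ_2 = 19.19/10.02 = 1.915; β = √(1 − 1/γ²) = √0.7274.

β = 0.853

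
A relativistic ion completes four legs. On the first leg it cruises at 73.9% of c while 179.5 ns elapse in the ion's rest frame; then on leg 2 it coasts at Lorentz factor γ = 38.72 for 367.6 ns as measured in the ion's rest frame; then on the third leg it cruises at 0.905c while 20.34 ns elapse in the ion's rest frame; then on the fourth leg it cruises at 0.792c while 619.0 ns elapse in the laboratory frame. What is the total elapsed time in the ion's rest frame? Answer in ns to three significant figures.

Leg 1: 179.5 ns is already measured in the ion's rest frame.
Leg 2: 367.6 ns is already measured in the ion's rest frame.
Leg 3: 20.34 ns is already measured in the ion's rest frame.
Leg 4: γ = 1/√(1 − 0.792²) = 1/√0.3727 = 1.638; τ_4 = 619.0/1.638 = 377.9 ns.
Total: 179.5 + 367.6 + 20.34 + 377.9 ns.

τ = 945 ns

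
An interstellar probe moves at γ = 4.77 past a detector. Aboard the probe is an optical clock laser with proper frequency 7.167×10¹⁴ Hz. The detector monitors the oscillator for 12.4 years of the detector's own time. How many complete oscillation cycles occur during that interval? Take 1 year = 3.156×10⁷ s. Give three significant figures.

N = 5.88×10²²

γ = 4.77
During 12.4 years of lab time, the oscillator's proper time advances by τ = Δt/γ = 12.4/4.770 = 2.600 years = 8.204×10⁷ s.
N = f × τ = 7.167×10¹⁴ × 8.204×10⁷ = 5.880×10²².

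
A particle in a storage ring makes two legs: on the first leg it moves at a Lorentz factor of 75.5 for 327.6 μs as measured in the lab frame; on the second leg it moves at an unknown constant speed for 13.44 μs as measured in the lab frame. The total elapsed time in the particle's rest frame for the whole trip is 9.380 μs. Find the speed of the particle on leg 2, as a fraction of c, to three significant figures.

β = 0.927

Leg 1: γ = 75.5; τ_1 = 327.6/75.50 = 4.339 μs.
Leg 2: speed unknown; τ_2 = 13.44/γ_2.
Total proper time: 4.339 + τ_2 = 9.380, so τ_2 = 9.380 − 4.339 = 5.041 μs.
γ_2 = 13.44/5.041 = 2.666; β = √(1 − 1/γ²) = √0.8593.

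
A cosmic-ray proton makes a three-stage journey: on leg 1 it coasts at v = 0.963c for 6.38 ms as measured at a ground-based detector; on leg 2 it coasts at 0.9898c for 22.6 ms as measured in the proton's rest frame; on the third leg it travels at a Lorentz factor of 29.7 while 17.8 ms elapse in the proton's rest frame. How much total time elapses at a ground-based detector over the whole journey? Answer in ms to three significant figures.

Leg 1: 6.38 ms is already measured at a ground-based detector.
Leg 2: γ = 1/√(1 − 0.9898²) = 1/√0.02030 = 7.019; Δt_2 = 7.019 × 22.6 = 158.6 ms.
Leg 3: γ = 29.7; Δt_3 = 29.70 × 17.8 = 528.7 ms.
Total: 6.380 + 158.6 + 528.7 ms.

Δt = 694 ms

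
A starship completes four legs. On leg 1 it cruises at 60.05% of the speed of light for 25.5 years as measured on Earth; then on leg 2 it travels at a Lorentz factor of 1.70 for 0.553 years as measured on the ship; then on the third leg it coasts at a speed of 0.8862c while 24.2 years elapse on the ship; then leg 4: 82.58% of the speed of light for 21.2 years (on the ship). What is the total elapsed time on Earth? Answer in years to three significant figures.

Leg 1: 25.5 years is already measured on Earth.
Leg 2: γ = 1.70; Δt_2 = 1.700 × 0.553 = 0.9401 years.
Leg 3: γ = 1/√(1 − 0.8862²) = 1/√0.2146 = 2.158; Δt_3 = 2.158 × 24.2 = 52.23 years.
Leg 4: β = 0.8258; γ = 1/√(1 − 0.8258²) = 1/√0.3181 = 1.773; Δt_4 = 1.773 × 21.2 = 37.59 years.
Total: 25.50 + 0.9401 + 52.23 + 37.59 years.

Δt = 116 years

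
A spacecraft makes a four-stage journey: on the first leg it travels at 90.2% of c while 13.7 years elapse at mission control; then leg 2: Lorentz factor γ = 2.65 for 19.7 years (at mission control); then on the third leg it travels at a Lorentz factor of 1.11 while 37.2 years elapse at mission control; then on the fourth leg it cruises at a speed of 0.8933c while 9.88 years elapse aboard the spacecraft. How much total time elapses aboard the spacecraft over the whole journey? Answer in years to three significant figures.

τ = 56.7 years

Leg 1: β = 0.902; γ = 1/√(1 − 0.902²) = 1/√0.1864 = 2.316; τ_1 = 13.7/2.316 = 5.915 years.
Leg 2: γ = 2.65; τ_2 = 19.7/2.650 = 7.434 years.
Leg 3: γ = 1.11; τ_3 = 37.2/1.110 = 33.51 years.
Leg 4: 9.88 years is already measured aboard the spacecraft.
Total: 5.915 + 7.434 + 33.51 + 9.880 years.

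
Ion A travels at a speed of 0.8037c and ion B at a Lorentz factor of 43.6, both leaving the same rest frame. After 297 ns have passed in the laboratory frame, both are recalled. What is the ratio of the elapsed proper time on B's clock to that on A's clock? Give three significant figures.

A: γ = 1/√(1 − 0.8037²) = 1/√0.3541 = 1.681. B: γ = 43.6.
τ_A/τ_B = γ_B/γ_A = 43.60/1.681 = 25.94, so τ_B/τ_A = 0.03855.

τ_B/τ_A = 0.0385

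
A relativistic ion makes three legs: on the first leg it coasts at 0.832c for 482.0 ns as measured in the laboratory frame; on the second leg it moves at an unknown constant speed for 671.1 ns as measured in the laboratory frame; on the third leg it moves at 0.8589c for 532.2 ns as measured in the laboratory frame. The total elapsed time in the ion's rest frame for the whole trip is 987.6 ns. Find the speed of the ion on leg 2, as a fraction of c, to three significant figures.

Leg 1: γ = 1/√(1 − 0.832²) = 1/√0.3078 = 1.803; τ_1 = 482.0/1.803 = 267.4 ns.
Leg 2: speed unknown; τ_2 = 671.1/γ_2.
Leg 3: γ = 1/√(1 − 0.8589²) = 1/√0.2623 = 1.953; τ_3 = 532.2/1.953 = 272.6 ns.
Total proper time: 267.4 + τ_2 + 272.6 = 987.6, so τ_2 = 987.6 − 540.0 = 447.6 ns.
γ_2 = 671.1/447.6 = 1.499; β = √(1 − 1/γ²) = √0.5551.

β = 0.745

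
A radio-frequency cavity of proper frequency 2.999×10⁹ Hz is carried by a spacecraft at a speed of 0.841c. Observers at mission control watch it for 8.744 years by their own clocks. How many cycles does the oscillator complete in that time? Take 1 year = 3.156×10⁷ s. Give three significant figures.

γ = 1/√(1 − 0.841²) = 1/√0.2927 = 1.848
During 8.744 years of lab time, the oscillator's proper time advances by τ = Δt/γ = 8.744/1.848 = 4.731 years = 1.493×10⁸ s.
N = f × τ = 2.999×10⁹ × 1.493×10⁸ = 4.478×10¹⁷.

N = 4.48×10¹⁷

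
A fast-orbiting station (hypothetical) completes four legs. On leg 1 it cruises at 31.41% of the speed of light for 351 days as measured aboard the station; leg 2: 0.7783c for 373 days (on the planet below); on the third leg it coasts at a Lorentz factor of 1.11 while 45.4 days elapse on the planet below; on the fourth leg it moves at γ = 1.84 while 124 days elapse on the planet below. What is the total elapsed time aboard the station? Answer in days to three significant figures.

τ = 693 days

Leg 1: 351 days is already measured aboard the station.
Leg 2: γ = 1/√(1 − 0.7783²) = 1/√0.3942 = 1.593; τ_2 = 373/1.593 = 234.2 days.
Leg 3: γ = 1.11; τ_3 = 45.4/1.110 = 40.90 days.
Leg 4: γ = 1.84; τ_4 = 124/1.840 = 67.39 days.
Total: 351.0 + 234.2 + 40.90 + 67.39 days.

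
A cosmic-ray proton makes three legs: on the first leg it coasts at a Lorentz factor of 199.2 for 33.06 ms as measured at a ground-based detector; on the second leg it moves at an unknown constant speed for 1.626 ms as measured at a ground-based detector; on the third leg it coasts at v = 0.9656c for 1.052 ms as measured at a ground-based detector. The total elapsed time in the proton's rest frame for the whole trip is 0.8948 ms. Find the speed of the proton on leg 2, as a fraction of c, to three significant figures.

β = 0.960

Leg 1: γ = 199.2; τ_1 = 33.06/199.2 = 0.1660 ms.
Leg 2: speed unknown; τ_2 = 1.626/γ_2.
Leg 3: γ = 1/√(1 − 0.9656²) = 1/√0.06762 = 3.846; τ_3 = 1.052/3.846 = 0.2736 ms.
Total proper time: 0.1660 + τ_2 + 0.2736 = 0.8948, so τ_2 = 0.8948 − 0.4395 = 0.4553 ms.
γ_2 = 1.626/0.4553 = 3.571; β = √(1 − 1/γ²) = √0.9216.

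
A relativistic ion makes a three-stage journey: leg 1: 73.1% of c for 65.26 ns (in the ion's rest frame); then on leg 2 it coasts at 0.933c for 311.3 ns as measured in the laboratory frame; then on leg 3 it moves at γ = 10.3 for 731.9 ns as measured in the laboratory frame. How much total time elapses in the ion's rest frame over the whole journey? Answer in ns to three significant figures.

τ = 248 ns

Leg 1: 65.26 ns is already measured in the ion's rest frame.
Leg 2: γ = 1/√(1 − 0.933²) = 1/√0.1295 = 2.779; τ_2 = 311.3/2.779 = 112.0 ns.
Leg 3: γ = 10.3; τ_3 = 731.9/10.30 = 71.06 ns.
Total: 65.26 + 112.0 + 71.06 ns.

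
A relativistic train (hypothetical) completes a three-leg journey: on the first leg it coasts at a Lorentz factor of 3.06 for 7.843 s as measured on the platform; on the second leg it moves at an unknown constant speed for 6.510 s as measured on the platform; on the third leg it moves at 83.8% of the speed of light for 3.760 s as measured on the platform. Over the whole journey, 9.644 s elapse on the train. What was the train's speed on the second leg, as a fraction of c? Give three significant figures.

β = 0.635

Leg 1: γ = 3.06; τ_1 = 7.843/3.060 = 2.563 s.
Leg 2: speed unknown; τ_2 = 6.510/γ_2.
Leg 3: β = 0.838; γ = 1/√(1 − 0.838²) = 1/√0.2978 = 1.833; τ_3 = 3.760/1.833 = 2.052 s.
Total proper time: 2.563 + τ_2 + 2.052 = 9.644, so τ_2 = 9.644 − 4.615 = 5.029 s.
γ_2 = 6.510/5.029 = 1.294; β = √(1 − 1/γ²) = √0.4032.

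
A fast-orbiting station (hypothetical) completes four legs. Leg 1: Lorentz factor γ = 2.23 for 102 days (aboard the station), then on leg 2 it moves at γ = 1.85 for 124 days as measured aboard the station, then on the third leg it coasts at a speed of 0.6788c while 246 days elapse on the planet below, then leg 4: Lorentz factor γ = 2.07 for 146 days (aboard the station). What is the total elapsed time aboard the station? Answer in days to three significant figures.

Leg 1: 102 days is already measured aboard the station.
Leg 2: 124 days is already measured aboard the station.
Leg 3: γ = 1/√(1 − 0.6788²) = 1/√0.5392 = 1.362; τ_3 = 246/1.362 = 180.6 days.
Leg 4: 146 days is already measured aboard the station.
Total: 102.0 + 124.0 + 180.6 + 146.0 days.

τ = 553 days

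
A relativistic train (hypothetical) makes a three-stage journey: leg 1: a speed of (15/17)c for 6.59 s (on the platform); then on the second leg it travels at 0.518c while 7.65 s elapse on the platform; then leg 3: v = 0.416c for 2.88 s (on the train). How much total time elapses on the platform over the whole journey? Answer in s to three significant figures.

Leg 1: 6.59 s is already measured on the platform.
Leg 2: 7.65 s is already measured on the platform.
Leg 3: γ = 1/√(1 − 0.416²) = 1/√0.8269 = 1.100; Δt_3 = 1.100 × 2.88 = 3.167 s.
Total: 6.590 + 7.650 + 3.167 s.

Δt = 17.4 s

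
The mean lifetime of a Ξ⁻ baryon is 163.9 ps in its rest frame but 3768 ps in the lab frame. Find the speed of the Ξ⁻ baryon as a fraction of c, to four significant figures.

v = 0.9991c

γ = Δt/τ₀ = 3768/163.9 = 22.99
β = √(1 − 1/γ²) = √(1 − 0.001892) = √0.9981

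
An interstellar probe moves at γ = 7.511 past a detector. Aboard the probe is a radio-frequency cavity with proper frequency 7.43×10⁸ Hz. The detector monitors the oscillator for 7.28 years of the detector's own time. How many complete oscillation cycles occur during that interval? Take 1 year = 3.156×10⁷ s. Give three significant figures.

N = 2.27×10¹⁶

γ = 7.511
During 7.28 years of lab time, the oscillator's proper time advances by τ = Δt/γ = 7.28/7.511 = 0.9692 years = 3.059×10⁷ s.
N = f × τ = 7.43×10⁸ × 3.059×10⁷ = 2.273×10¹⁶.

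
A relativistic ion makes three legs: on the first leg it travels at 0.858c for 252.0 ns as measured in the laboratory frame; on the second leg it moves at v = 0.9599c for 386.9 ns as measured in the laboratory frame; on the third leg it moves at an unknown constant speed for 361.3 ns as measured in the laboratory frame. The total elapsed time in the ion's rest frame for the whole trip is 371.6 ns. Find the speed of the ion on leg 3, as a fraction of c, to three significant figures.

Leg 1: γ = 1/√(1 − 0.858²) = 1/√0.2638 = 1.947; τ_1 = 252.0/1.947 = 129.4 ns.
Leg 2: γ = 1/√(1 − 0.9599²) = 1/√0.07859 = 3.567; τ_2 = 386.9/3.567 = 108.5 ns.
Leg 3: speed unknown; τ_3 = 361.3/γ_3.
Total proper time: 129.4 + 108.5 + τ_3 = 371.6, so τ_3 = 371.6 − 237.9 = 133.7 ns.
γ_3 = 361.3/133.7 = 2.702; β = √(1 − 1/γ²) = √0.8631.

β = 0.929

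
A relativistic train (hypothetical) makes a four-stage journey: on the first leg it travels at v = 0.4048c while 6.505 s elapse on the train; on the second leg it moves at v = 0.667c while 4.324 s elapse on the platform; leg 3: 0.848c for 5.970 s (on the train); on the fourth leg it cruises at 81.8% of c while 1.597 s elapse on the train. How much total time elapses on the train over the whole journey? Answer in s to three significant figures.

Leg 1: 6.505 s is already measured on the train.
Leg 2: γ = 1/√(1 − 0.667²) = 1/√0.5551 = 1.342; τ_2 = 4.324/1.342 = 3.222 s.
Leg 3: 5.970 s is already measured on the train.
Leg 4: 1.597 s is already measured on the train.
Total: 6.505 + 3.222 + 5.970 + 1.597 s.

τ = 17.3 s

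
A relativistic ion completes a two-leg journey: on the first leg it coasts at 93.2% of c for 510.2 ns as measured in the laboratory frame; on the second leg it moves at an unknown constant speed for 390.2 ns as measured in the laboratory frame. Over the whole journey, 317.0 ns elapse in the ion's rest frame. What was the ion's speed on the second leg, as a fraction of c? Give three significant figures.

Leg 1: β = 0.932; γ = 1/√(1 − 0.932²) = 1/√0.1314 = 2.759; τ_1 = 510.2/2.759 = 184.9 ns.
Leg 2: speed unknown; τ_2 = 390.2/γ_2.
Total proper time: 184.9 + τ_2 = 317.0, so τ_2 = 317.0 − 184.9 = 132.1 ns.
γ_2 = 390.2/132.1 = 2.954; β = √(1 − 1/γ²) = √0.8854.

β = 0.941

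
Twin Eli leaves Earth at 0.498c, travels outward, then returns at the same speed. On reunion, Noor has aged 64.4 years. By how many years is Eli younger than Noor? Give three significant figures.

γ = 1/√(1 − 0.498²) = 1/√0.7520 = 1.153
Eli's elapsed proper time: τ = 64.4/1.153 = 55.85 years.
Age gap = Δt − τ = 64.4 − 55.85 years.

Δt − τ = 8.55 years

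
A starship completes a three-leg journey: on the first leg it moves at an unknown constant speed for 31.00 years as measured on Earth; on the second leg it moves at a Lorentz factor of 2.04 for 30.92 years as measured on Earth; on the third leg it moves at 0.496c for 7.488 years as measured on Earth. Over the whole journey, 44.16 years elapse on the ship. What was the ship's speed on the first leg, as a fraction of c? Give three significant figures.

β = 0.688

Leg 1: speed unknown; τ_1 = 31.00/γ_1.
Leg 2: γ = 2.04; τ_2 = 30.92/2.040 = 15.16 years.
Leg 3: γ = 1/√(1 − 0.496²) = 1/√0.7540 = 1.152; τ_3 = 7.488/1.152 = 6.502 years.
Total proper time: τ_1 + 15.16 + 6.502 = 44.16, so τ_1 = 44.16 − 21.66 = 22.50 years.
γ_1 = 31.00/22.50 = 1.378; β = √(1 − 1/γ²) = √0.4732.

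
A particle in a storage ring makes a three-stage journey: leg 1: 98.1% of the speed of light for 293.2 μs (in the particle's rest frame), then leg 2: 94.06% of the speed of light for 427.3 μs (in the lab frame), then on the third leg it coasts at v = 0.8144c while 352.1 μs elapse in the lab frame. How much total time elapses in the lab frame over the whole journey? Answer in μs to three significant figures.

Leg 1: β = 0.981; γ = 1/√(1 − 0.981²) = 1/√0.03764 = 5.154; Δt_1 = 5.154 × 293.2 = 1511 μs.
Leg 2: 427.3 μs is already measured in the lab frame.
Leg 3: 352.1 μs is already measured in the lab frame.
Total: 1511 + 427.3 + 352.1 μs.

Δt = 2290 μs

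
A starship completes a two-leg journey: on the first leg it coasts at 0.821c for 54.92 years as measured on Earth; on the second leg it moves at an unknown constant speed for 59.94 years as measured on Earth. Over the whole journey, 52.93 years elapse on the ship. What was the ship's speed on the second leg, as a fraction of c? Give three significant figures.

β = 0.933

Leg 1: γ = 1/√(1 − 0.821²) = 1/√0.3260 = 1.752; τ_1 = 54.92/1.752 = 31.36 years.
Leg 2: speed unknown; τ_2 = 59.94/γ_2.
Total proper time: 31.36 + τ_2 = 52.93, so τ_2 = 52.93 − 31.36 = 21.57 years.
γ_2 = 59.94/21.57 = 2.778; β = √(1 − 1/γ²) = √0.8704.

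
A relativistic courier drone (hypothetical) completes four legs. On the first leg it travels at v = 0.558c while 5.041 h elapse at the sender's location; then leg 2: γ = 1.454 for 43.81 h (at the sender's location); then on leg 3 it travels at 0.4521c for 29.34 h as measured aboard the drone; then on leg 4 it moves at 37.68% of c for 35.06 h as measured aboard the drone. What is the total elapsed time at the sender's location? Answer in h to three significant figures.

Δt = 120 h

Leg 1: 5.041 h is already measured at the sender's location.
Leg 2: 43.81 h is already measured at the sender's location.
Leg 3: γ = 1/√(1 − 0.4521²) = 1/√0.7956 = 1.121; Δt_3 = 1.121 × 29.34 = 32.89 h.
Leg 4: β = 0.3768; γ = 1/√(1 − 0.3768²) = 1/√0.8580 = 1.080; Δt_4 = 1.080 × 35.06 = 37.85 h.
Total: 5.041 + 43.81 + 32.89 + 37.85 h.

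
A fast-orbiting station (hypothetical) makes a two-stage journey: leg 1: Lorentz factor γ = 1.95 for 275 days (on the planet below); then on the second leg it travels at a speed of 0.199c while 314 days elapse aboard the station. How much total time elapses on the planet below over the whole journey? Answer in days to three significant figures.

Leg 1: 275 days is already measured on the planet below.
Leg 2: γ = 1/√(1 − 0.199²) = 1/√0.9604 = 1.020; Δt_2 = 1.020 × 314 = 320.4 days.
Total: 275.0 + 320.4 days.

Δt = 595 days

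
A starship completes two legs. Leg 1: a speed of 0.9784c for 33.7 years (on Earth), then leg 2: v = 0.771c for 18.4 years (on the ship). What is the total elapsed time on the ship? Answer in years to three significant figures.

Leg 1: γ = 1/√(1 − 0.9784²) = 1/√0.04273 = 4.837; τ_1 = 33.7/4.837 = 6.966 years.
Leg 2: 18.4 years is already measured on the ship.
Total: 6.966 + 18.40 years.

τ = 25.4 years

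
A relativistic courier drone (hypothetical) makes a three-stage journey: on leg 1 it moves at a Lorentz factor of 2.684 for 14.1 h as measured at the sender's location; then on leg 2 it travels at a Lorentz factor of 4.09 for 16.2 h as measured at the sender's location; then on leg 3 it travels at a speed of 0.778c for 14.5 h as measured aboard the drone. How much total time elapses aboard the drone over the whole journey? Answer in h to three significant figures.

τ = 23.7 h

Leg 1: γ = 2.684; τ_1 = 14.1/2.684 = 5.253 h.
Leg 2: γ = 4.09; τ_2 = 16.2/4.090 = 3.961 h.
Leg 3: 14.5 h is already measured aboard the drone.
Total: 5.253 + 3.961 + 14.50 h.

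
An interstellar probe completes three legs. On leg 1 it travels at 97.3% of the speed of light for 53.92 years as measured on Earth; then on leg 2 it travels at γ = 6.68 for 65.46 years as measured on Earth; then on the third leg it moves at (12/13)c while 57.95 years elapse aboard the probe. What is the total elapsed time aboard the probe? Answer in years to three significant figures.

Leg 1: β = 0.973; γ = 1/√(1 − 0.973²) = 1/√0.05327 = 4.333; τ_1 = 53.92/4.333 = 12.45 years.
Leg 2: γ = 6.68; τ_2 = 65.46/6.680 = 9.799 years.
Leg 3: 57.95 years is already measured aboard the probe.
Total: 12.45 + 9.799 + 57.95 years.

τ = 80.2 years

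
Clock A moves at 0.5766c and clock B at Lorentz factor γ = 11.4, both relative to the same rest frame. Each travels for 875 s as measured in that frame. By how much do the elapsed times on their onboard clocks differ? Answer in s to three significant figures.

|τ_A − τ_B| = 638 s

A: γ = 1/√(1 − 0.5766²) = 1/√0.6675 = 1.224; τ_A = 875/1.224 = 714.9 s.
B: γ = 11.4; τ_B = 875/11.40 = 76.75 s.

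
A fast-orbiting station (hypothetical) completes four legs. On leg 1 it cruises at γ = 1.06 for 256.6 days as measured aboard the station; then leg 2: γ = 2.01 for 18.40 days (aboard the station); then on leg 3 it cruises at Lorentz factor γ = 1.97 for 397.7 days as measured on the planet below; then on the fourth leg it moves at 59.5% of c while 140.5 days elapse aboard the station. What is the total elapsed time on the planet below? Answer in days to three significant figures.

Leg 1: γ = 1.06; Δt_1 = 1.060 × 256.6 = 272.0 days.
Leg 2: γ = 2.01; Δt_2 = 2.010 × 18.40 = 36.98 days.
Leg 3: 397.7 days is already measured on the planet below.
Leg 4: β = 0.595; γ = 1/√(1 − 0.595²) = 1/√0.6460 = 1.244; Δt_4 = 1.244 × 140.5 = 174.8 days.
Total: 272.0 + 36.98 + 397.7 + 174.8 days.

Δt = 881 days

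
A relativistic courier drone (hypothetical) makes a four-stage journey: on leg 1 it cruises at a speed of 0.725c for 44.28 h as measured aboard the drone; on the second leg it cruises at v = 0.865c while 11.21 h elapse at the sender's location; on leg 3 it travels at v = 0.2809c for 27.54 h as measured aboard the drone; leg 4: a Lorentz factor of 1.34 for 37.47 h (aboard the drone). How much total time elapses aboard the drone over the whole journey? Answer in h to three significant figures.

τ = 115 h

Leg 1: 44.28 h is already measured aboard the drone.
Leg 2: γ = 1/√(1 − 0.865²) = 1/√0.2518 = 1.993; τ_2 = 11.21/1.993 = 5.625 h.
Leg 3: 27.54 h is already measured aboard the drone.
Leg 4: 37.47 h is already measured aboard the drone.
Total: 44.28 + 5.625 + 27.54 + 37.47 h.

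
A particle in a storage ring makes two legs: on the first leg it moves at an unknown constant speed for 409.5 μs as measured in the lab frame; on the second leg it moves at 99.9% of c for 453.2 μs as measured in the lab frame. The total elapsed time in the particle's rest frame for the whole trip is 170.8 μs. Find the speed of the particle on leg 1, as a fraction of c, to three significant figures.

Leg 1: speed unknown; τ_1 = 409.5/γ_1.
Leg 2: β = 0.999; γ = 1/√(1 − 0.999²) = 1/√0.001999 = 22.37; τ_2 = 453.2/22.37 = 20.26 μs.
Total proper time: τ_1 + 20.26 = 170.8, so τ_1 = 170.8 − 20.26 = 150.5 μs.
γ_1 = 409.5/150.5 = 2.720; β = √(1 − 1/γ²) = √0.8649.

β = 0.930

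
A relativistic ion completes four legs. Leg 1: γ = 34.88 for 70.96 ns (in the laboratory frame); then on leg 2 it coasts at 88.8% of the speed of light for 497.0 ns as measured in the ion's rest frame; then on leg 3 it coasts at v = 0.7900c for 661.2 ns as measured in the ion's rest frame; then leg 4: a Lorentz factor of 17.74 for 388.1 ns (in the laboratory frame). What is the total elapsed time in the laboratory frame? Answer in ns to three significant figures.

Δt = 2620 ns

Leg 1: 70.96 ns is already measured in the laboratory frame.
Leg 2: β = 0.888; γ = 1/√(1 − 0.888²) = 1/√0.2115 = 2.175; Δt_2 = 2.175 × 497.0 = 1081 ns.
Leg 3: γ = 1/√(1 − 0.7900²) = 1/√0.3759 = 1.631; Δt_3 = 1.631 × 661.2 = 1078 ns.
Leg 4: 388.1 ns is already measured in the laboratory frame.
Total: 70.96 + 1081 + 1078 + 388.1 ns.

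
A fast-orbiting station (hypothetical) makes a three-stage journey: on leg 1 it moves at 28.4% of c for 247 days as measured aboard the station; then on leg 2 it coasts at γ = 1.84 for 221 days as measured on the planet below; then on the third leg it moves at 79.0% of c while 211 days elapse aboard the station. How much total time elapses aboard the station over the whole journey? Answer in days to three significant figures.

Leg 1: 247 days is already measured aboard the station.
Leg 2: γ = 1.84; τ_2 = 221/1.840 = 120.1 days.
Leg 3: 211 days is already measured aboard the station.
Total: 247.0 + 120.1 + 211.0 days.

τ = 578 days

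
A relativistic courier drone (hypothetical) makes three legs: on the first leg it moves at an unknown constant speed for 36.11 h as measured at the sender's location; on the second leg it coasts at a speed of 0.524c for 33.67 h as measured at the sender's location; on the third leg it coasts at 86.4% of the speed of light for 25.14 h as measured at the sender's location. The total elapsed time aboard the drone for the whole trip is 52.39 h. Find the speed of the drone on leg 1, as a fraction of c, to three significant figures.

β = 0.952

Leg 1: speed unknown; τ_1 = 36.11/γ_1.
Leg 2: γ = 1/√(1 − 0.524²) = 1/√0.7254 = 1.174; τ_2 = 33.67/1.174 = 28.68 h.
Leg 3: β = 0.864; γ = 1/√(1 − 0.864²) = 1/√0.2535 = 1.986; τ_3 = 25.14/1.986 = 12.66 h.
Total proper time: τ_1 + 28.68 + 12.66 = 52.39, so τ_1 = 52.39 − 41.34 = 11.05 h.
γ_1 = 36.11/11.05 = 3.266; β = √(1 − 1/γ²) = √0.9063.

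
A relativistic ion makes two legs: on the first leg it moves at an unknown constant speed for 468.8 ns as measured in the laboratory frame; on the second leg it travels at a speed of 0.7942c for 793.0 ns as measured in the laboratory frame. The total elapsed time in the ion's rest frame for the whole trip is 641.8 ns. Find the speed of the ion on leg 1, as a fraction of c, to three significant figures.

β = 0.940

Leg 1: speed unknown; τ_1 = 468.8/γ_1.
Leg 2: γ = 1/√(1 − 0.7942²) = 1/√0.3692 = 1.646; τ_2 = 793.0/1.646 = 481.9 ns.
Total proper time: τ_1 + 481.9 = 641.8, so τ_1 = 641.8 − 481.9 = 159.9 ns.
γ_1 = 468.8/159.9 = 2.931; β = √(1 − 1/γ²) = √0.8836.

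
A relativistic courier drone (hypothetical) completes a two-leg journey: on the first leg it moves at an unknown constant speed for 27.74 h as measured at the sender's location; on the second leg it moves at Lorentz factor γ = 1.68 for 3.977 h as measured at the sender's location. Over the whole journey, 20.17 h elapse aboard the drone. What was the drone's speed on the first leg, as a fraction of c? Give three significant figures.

β = 0.767

Leg 1: speed unknown; τ_1 = 27.74/γ_1.
Leg 2: γ = 1.68; τ_2 = 3.977/1.680 = 2.367 h.
Total proper time: τ_1 + 2.367 = 20.17, so τ_1 = 20.17 − 2.367 = 17.80 h.
γ_1 = 27.74/17.80 = 1.558; β = √(1 − 1/γ²) = √0.5881.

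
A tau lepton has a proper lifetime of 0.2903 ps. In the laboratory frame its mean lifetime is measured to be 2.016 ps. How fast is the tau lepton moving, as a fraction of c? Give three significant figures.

β = 0.990

γ = Δt/τ₀ = 2.016/0.2903 = 6.945
β = √(1 − 1/γ²) = √(1 − 0.02074) = √0.9793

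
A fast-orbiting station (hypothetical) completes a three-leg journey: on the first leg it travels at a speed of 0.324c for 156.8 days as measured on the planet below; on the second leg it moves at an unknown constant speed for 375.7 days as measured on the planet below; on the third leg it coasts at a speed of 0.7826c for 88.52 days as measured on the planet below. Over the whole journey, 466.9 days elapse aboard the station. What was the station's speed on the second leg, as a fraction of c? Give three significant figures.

β = 0.713

Leg 1: γ = 1/√(1 − 0.324²) = 1/√0.8950 = 1.057; τ_1 = 156.8/1.057 = 148.3 days.
Leg 2: speed unknown; τ_2 = 375.7/γ_2.
Leg 3: γ = 1/√(1 − 0.7826²) = 1/√0.3875 = 1.606; τ_3 = 88.52/1.606 = 55.11 days.
Total proper time: 148.3 + τ_2 + 55.11 = 466.9, so τ_2 = 466.9 − 203.4 = 263.5 days.
γ_2 = 375.7/263.5 = 1.426; β = √(1 − 1/γ²) = √0.5083.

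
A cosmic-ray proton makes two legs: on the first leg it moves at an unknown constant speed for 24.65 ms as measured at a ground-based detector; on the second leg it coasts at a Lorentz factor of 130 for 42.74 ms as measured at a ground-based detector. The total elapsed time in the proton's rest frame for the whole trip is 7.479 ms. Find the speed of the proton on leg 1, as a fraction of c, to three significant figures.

Leg 1: speed unknown; τ_1 = 24.65/γ_1.
Leg 2: γ = 130; τ_2 = 42.74/130.0 = 0.3288 ms.
Total proper time: τ_1 + 0.3288 = 7.479, so τ_1 = 7.479 − 0.3288 = 7.150 ms.
γ_1 = 24.65/7.150 = 3.447; β = √(1 − 1/γ²) = √0.9159.

β = 0.957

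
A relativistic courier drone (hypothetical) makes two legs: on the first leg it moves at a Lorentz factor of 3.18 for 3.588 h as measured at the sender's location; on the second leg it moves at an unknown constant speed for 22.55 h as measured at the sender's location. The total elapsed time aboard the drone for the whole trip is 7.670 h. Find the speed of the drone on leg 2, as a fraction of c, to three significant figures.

β = 0.957

Leg 1: γ = 3.18; τ_1 = 3.588/3.180 = 1.128 h.
Leg 2: speed unknown; τ_2 = 22.55/γ_2.
Total proper time: 1.128 + τ_2 = 7.670, so τ_2 = 7.670 − 1.128 = 6.542 h.
γ_2 = 22.55/6.542 = 3.447; β = √(1 − 1/γ²) = √0.9158.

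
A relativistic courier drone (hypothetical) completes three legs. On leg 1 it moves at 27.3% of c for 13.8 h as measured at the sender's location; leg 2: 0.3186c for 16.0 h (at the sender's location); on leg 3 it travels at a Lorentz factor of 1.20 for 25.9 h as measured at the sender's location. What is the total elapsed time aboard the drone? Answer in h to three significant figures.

τ = 50.0 h

Leg 1: β = 0.273; γ = 1/√(1 − 0.273²) = 1/√0.9255 = 1.039; τ_1 = 13.8/1.039 = 13.28 h.
Leg 2: γ = 1/√(1 − 0.3186²) = 1/√0.8985 = 1.055; τ_2 = 16.0/1.055 = 15.17 h.
Leg 3: γ = 1.20; τ_3 = 25.9/1.200 = 21.58 h.
Total: 13.28 + 15.17 + 21.58 h.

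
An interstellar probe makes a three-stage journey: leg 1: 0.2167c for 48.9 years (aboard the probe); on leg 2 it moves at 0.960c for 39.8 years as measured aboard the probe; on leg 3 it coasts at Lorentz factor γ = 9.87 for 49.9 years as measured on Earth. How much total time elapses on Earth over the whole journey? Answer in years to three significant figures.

Leg 1: γ = 1/√(1 − 0.2167²) = 1/√0.9530 = 1.024; Δt_1 = 1.024 × 48.9 = 50.09 years.
Leg 2: γ = 1/√(1 − 0.960²) = 25/7 ≈ 3.571; Δt_2 = 3.571 × 39.8 = 142.1 years.
Leg 3: 49.9 years is already measured on Earth.
Total: 50.09 + 142.1 + 49.90 years.

Δt = 242 years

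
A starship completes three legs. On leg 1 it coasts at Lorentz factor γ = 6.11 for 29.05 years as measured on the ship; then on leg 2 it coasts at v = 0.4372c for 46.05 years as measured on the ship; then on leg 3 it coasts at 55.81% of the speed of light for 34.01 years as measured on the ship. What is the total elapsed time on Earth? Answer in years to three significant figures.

Leg 1: γ = 6.11; Δt_1 = 6.110 × 29.05 = 177.5 years.
Leg 2: γ = 1/√(1 − 0.4372²) = 1/√0.8089 = 1.112; Δt_2 = 1.112 × 46.05 = 51.20 years.
Leg 3: β = 0.5581; γ = 1/√(1 − 0.5581²) = 1/√0.6885 = 1.205; Δt_3 = 1.205 × 34.01 = 40.99 years.
Total: 177.5 + 51.20 + 40.99 years.

Δt = 270 years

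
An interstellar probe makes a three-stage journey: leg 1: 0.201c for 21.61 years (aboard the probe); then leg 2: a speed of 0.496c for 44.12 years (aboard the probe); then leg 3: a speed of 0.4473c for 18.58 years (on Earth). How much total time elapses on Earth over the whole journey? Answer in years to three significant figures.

Leg 1: γ = 1/√(1 − 0.201²) = 1/√0.9596 = 1.021; Δt_1 = 1.021 × 21.61 = 22.06 years.
Leg 2: γ = 1/√(1 − 0.496²) = 1/√0.7540 = 1.152; Δt_2 = 1.152 × 44.12 = 50.81 years.
Leg 3: 18.58 years is already measured on Earth.
Total: 22.06 + 50.81 + 18.58 years.

Δt = 91.5 years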